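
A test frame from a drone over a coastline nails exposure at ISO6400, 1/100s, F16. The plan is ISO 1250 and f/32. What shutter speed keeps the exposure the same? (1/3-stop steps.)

1/5s

ISO: 6400 → 5000 → 4000 → 3200 → 2500 → 2000 → 1600 → 1250 — 2 1/3 stops lower (darker).
Aperture: f/16 → f/18 → f/20 → f/22 → f/25 → f/29 → f/32 — 2 stops smaller aperture (darker).
Net change so far: 4 1/3 stops darker. Offset with the shutter speed: 1/100 → 1/80 → 1/60 → 1/50 → 1/40 → 1/30 → 1/25 → 1/20 → 1/15 → 1/13 → 1/10 → 1/8 → 1/6 → 1/5.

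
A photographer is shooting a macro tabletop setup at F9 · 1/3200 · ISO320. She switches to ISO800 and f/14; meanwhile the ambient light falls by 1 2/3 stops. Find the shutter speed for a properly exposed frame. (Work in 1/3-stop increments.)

1/1000s

Scene light: 1 2/3 stops darker.
ISO: 320 → 400 → 500 → 640 → 800 — 1 1/3 stops raised (brighter).
Aperture: f/9 → f/10 → f/11 → f/13 → f/14 — 1 1/3 stops stopped down (darker).
Net so far: 1 2/3 stops darker. Shutter speed: 1/3200 → 1/2500 → 1/2000 → 1/1600 → 1/1250 → 1/1000.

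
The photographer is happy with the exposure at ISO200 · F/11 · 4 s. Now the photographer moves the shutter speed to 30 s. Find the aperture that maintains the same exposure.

f/32

Shutter speed: 4 → 8 → 15 → 30 — 3 stops slower (brighter).
Need 3 stops darker from the aperture: f/11 → f/16 → f/22 → f/32.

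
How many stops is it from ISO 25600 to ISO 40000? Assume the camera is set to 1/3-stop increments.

25600 → 32000 → 40000 — count the steps: 2 third-stops = 2/3 stop.

2/3 stop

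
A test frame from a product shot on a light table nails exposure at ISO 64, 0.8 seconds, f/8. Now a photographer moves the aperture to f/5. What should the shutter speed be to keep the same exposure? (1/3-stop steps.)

0.3 s

Aperture: f/8 → f/7.1 → f/6.3 → f/5.6 → f/5 — 1 1/3 stops wider (brighter).
Need 1 1/3 stops darker from the shutter speed: 0.8 → 0.6 → 0.5 → 0.4 → 0.3.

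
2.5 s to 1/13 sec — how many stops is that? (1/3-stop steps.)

2.5 → 2 → 1.6 → 1.3 → 1 → 0.8 → 0.6 → 0.5 → 0.4 → 0.3 → 1/4 → 1/5 → 1/6 → 1/8 → 1/10 → 1/13 — count the steps: 15 third-stops = 5 stops.

5 stops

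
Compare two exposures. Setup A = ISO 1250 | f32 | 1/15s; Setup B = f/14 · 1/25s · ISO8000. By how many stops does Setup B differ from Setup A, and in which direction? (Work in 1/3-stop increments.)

4 1/3 stops brighter

Aperture: f/32 → f/29 → f/25 → f/22 → f/20 → f/18 → f/16 → f/14 — 2 1/3 stops opened up (brighter).
Shutter speed: 1/15 → 1/20 → 1/25 — 2/3 stop shorter (darker).
ISO: 1250 → 1600 → 2000 → 2500 → 3200 → 4000 → 5000 → 6400 → 8000 — 2 2/3 stops raised (brighter).
Net: +2 1/3 −2/3 +2 2/3 = +4 1/3 stops.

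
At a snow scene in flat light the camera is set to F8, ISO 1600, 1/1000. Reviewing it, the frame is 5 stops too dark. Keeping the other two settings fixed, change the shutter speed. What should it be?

1/30s

Underexposed by 5 stops → need 5 stops brighter.
Shutter speed: 1/1000 → 1/500 → 1/250 → 1/125 → 1/60 → 1/30.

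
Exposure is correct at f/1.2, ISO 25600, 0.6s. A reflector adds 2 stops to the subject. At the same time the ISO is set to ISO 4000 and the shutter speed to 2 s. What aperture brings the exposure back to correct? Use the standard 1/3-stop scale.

Scene light: 2 stops brighter.
ISO: 25600 → 20000 → 16000 → 12800 → 10000 → 8000 → 6400 → 5000 → 4000 — 2 2/3 stops lower (darker).
Shutter speed: 0.6 → 0.8 → 1 → 1.3 → 1.6 → 2 — 1 2/3 stops longer (brighter).
Net so far: 1 stop brighter. Aperture: f/1.2 → f/1.4 → f/1.6 → f/1.8.

f/1.8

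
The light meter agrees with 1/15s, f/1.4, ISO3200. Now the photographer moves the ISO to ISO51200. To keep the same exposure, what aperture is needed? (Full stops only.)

ISO: 3200 → 6400 → 12800 → 25600 → 51200 — 4 stops higher (brighter).
Need 4 stops darker from the aperture: f/1.4 → f/2 → f/2.8 → f/4 → f/5.6.

f/5.6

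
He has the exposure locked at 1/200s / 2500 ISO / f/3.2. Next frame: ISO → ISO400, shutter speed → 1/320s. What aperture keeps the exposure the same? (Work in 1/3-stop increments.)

ISO: 2500 → 2000 → 1600 → 1250 → 1000 → 800 → 640 → 500 → 400 — 2 2/3 stops lower (darker).
Shutter speed: 1/200 → 1/250 → 1/320 — 2/3 stop faster (darker).
Net change so far: 3 1/3 stops darker. Offset with the aperture: f/3.2 → f/2.8 → f/2.5 → f/2.2 → f/2 → f/1.8 → f/1.6 → f/1.4 → f/1.2 → f/1.1 → f/1.0.

f/1.0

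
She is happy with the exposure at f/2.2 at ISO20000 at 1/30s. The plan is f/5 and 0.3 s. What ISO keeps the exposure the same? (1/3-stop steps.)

Aperture: f/2.2 → f/2.5 → f/2.8 → f/3.2 → f/3.5 → f/4 → f/4.5 → f/5 — 2 1/3 stops stopped down (darker).
Shutter speed: 1/30 → 1/25 → 1/20 → 1/15 → 1/13 → 1/10 → 1/8 → 1/6 → 1/5 → 1/4 → 0.3 — 3 1/3 stops longer (brighter).
Net change so far: 1 stop brighter. Offset with the ISO: 20000 → 16000 → 12800 → 10000.

ISO 10000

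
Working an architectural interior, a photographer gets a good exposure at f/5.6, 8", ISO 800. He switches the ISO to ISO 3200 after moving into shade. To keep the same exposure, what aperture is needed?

f/11

ISO: 800 → 1600 → 3200 — 2 stops higher (brighter).
Need 2 stops darker from the aperture: f/5.6 → f/8 → f/11.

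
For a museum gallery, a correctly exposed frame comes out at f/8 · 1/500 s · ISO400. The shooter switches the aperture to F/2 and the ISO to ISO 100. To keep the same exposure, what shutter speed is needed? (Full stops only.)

Aperture: f/8 → f/5.6 → f/4 → f/2.8 → f/2 — 4 stops wider (brighter).
ISO: 400 → 200 → 100 — 2 stops dropped (darker).
Net change so far: 2 stops brighter. Offset with the shutter speed: 1/500 → 1/1000 → 1/2000.

1/2000s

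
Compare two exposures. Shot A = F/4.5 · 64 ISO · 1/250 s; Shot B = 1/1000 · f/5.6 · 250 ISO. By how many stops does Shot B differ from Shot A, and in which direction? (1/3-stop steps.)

Aperture: f/4.5 → f/5 → f/5.6 — 2/3 stop smaller aperture (darker).
Shutter speed: 1/250 → 1/320 → 1/400 → 1/500 → 1/640 → 1/800 → 1/1000 — 2 stops faster (darker).
ISO: 64 → 80 → 100 → 125 → 160 → 200 → 250 — 2 stops raised (brighter).
Net: −2/3 −2 +2 = −2/3 stops.

2/3 stop darker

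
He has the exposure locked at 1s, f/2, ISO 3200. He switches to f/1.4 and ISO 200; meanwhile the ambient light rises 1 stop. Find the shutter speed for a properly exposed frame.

Scene light: 1 stop brighter.
Aperture: f/2 → f/1.4 — 1 stop larger aperture (brighter).
ISO: 3200 → 1600 → 800 → 400 → 200 — 4 stops dropped (darker).
Net so far: 2 stops darker. Shutter speed: 1 → 2 → 4.

4 s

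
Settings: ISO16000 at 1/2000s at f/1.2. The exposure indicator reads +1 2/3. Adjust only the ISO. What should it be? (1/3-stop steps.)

ISO 5000

Overexposed by 1 2/3 stops → need 1 2/3 stops darker.
ISO: 16000 → 12800 → 10000 → 8000 → 6400 → 5000.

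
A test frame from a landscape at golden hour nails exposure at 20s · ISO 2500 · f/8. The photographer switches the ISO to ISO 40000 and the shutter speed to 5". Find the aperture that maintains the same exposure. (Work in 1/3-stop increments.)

ISO: 2500 → 3200 → 4000 → 5000 → 6400 → 8000 → 10000 → 12800 → 16000 → 20000 → 25600 → 32000 → 40000 — 4 stops raised (brighter).
Shutter speed: 20 → 15 → 13 → 10 → 8 → 6 → 5 — 2 stops shorter (darker).
Net change so far: 2 stops brighter. Offset with the aperture: f/8 → f/9 → f/10 → f/11 → f/13 → f/14 → f/16.

f/16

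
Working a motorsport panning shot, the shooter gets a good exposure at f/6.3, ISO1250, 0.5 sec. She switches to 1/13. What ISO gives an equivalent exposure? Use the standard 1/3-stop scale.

Shutter speed: 0.5 → 0.4 → 0.3 → 1/4 → 1/5 → 1/6 → 1/8 → 1/10 → 1/13 — 2 2/3 stops faster (darker).
Need 2 2/3 stops brighter from the ISO: 1250 → 1600 → 2000 → 2500 → 3200 → 4000 → 5000 → 6400 → 8000.

ISO 8000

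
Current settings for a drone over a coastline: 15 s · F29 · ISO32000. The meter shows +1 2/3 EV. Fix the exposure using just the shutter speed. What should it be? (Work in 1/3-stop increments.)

Overexposed by 1 2/3 stops → need 1 2/3 stops darker.
Shutter speed: 15 → 13 → 10 → 8 → 6 → 5.

5 s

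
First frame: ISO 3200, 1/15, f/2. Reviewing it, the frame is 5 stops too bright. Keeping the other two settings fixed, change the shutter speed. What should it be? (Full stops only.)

1/500s

Overexposed by 5 stops → need 5 stops darker.
Shutter speed: 1/15 → 1/30 → 1/60 → 1/125 → 1/250 → 1/500.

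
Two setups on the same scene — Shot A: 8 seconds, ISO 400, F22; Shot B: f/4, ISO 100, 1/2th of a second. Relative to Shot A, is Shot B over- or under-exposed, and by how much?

Aperture: f/22 → f/16 → f/11 → f/8 → f/5.6 → f/4 — 5 stops wider (brighter).
Shutter speed: 8 → 4 → 2 → 1 → 1/2 — 4 stops faster (darker).
ISO: 400 → 200 → 100 — 2 stops dropped (darker).
Net: +5 −4 −2 = −1 stop.

1 stop darker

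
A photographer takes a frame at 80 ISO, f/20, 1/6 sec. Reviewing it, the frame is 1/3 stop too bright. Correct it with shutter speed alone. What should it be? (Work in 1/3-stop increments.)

1/8s

Overexposed by 1/3 stop → need 1/3 stop darker.
Shutter speed: 1/6 → 1/8.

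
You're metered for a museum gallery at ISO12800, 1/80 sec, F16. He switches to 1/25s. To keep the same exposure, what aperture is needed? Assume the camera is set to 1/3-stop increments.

Shutter speed: 1/80 → 1/60 → 1/50 → 1/40 → 1/30 → 1/25 — 1 2/3 stops slower (brighter).
Need 1 2/3 stops darker from the aperture: f/16 → f/18 → f/20 → f/22 → f/25 → f/29.

f/29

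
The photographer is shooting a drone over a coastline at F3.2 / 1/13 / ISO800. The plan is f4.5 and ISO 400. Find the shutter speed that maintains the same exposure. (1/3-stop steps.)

0.3 s

Aperture: f/3.2 → f/3.5 → f/4 → f/4.5 — 1 stop narrower (darker).
ISO: 800 → 640 → 500 → 400 — 1 stop dropped (darker).
Net change so far: 2 stops darker. Offset with the shutter speed: 1/13 → 1/10 → 1/8 → 1/6 → 1/5 → 1/4 → 0.3.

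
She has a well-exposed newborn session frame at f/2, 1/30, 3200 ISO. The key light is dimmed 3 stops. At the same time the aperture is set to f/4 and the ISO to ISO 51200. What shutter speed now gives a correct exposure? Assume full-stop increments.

Scene light: 3 stops darker.
Aperture: f/2 → f/2.8 → f/4 — 2 stops stopped down (darker).
ISO: 3200 → 6400 → 12800 → 25600 → 51200 — 4 stops higher (brighter).
Net so far: 1 stop darker. Shutter speed: 1/30 → 1/15.

1/15s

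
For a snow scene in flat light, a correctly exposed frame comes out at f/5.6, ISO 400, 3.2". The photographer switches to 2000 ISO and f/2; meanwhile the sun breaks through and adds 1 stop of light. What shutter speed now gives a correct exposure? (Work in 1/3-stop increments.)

Scene light: 1 stop brighter.
ISO: 400 → 500 → 640 → 800 → 1000 → 1250 → 1600 → 2000 — 2 1/3 stops higher (brighter).
Aperture: f/5.6 → f/5 → f/4.5 → f/4 → f/3.5 → f/3.2 → f/2.8 → f/2.5 → f/2.2 → f/2 — 3 stops larger aperture (brighter).
Net so far: 6 1/3 stops brighter. Shutter speed: 3.2 → 2.5 → 2 → 1.6 → 1.3 → 1 → 0.8 → 0.6 → 0.5 → 0.4 → 0.3 → 1/4 → 1/5 → 1/6 → 1/8 → 1/10 → 1/13 → 1/15 → 1/20 → 1/25.

1/25s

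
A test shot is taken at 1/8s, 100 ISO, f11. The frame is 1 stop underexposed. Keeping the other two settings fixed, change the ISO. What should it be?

Underexposed by 1 stop → need 1 stop brighter.
ISO: 100 → 200.

ISO 200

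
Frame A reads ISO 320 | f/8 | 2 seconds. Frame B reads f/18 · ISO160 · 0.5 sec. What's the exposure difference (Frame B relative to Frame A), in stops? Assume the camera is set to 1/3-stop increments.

5 1/3 stops darker

Aperture: f/8 → f/9 → f/10 → f/11 → f/13 → f/14 → f/16 → f/18 — 2 1/3 stops stopped down (darker).
Shutter speed: 2 → 1.6 → 1.3 → 1 → 0.8 → 0.6 → 0.5 — 2 stops faster (darker).
ISO: 320 → 250 → 200 → 160 — 1 stop dropped (darker).
Net: −2 1/3 −2 −1 = −5 1/3 stops.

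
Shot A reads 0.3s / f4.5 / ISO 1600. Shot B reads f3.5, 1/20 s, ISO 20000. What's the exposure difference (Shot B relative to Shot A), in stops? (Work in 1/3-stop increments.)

Aperture: f/4.5 → f/4 → f/3.5 — 2/3 stop wider (brighter).
Shutter speed: 0.3 → 1/4 → 1/5 → 1/6 → 1/8 → 1/10 → 1/13 → 1/15 → 1/20 — 2 2/3 stops shorter (darker).
ISO: 1600 → 2000 → 2500 → 3200 → 4000 → 5000 → 6400 → 8000 → 10000 → 12800 → 16000 → 20000 — 3 2/3 stops higher (brighter).
Net: +2/3 −2 2/3 +3 2/3 = +1 2/3 stops.

1 2/3 stops brighter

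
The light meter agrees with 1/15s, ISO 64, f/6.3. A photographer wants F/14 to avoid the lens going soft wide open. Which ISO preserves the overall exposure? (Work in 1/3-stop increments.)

Aperture: f/6.3 → f/7.1 → f/8 → f/9 → f/10 → f/11 → f/13 → f/14 — 2 1/3 stops smaller aperture (darker).
Need 2 1/3 stops brighter from the ISO: 64 → 80 → 100 → 125 → 160 → 200 → 250 → 320.

ISO 320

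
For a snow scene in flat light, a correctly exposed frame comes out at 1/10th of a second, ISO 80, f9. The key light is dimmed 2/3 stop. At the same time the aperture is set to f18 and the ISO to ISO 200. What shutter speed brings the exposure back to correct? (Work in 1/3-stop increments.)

Scene light: 2/3 stop darker.
Aperture: f/9 → f/10 → f/11 → f/13 → f/14 → f/16 → f/18 — 2 stops narrower (darker).
ISO: 80 → 100 → 125 → 160 → 200 — 1 1/3 stops higher (brighter).
Net so far: 1 1/3 stops darker. Shutter speed: 1/10 → 1/8 → 1/6 → 1/5 → 1/4.

1/4s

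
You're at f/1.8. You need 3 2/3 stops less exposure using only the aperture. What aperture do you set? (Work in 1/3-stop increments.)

f/6.3

Aperture: f/1.8 → f/2 → f/2.2 → f/2.5 → f/2.8 → f/3.2 → f/3.5 → f/4 → f/4.5 → f/5 → f/5.6 → f/6.3 — 3 2/3 stops stopped down (darker).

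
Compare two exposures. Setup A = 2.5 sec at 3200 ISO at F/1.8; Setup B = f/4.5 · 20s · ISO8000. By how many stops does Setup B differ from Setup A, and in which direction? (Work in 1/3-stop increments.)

Aperture: f/1.8 → f/2 → f/2.2 → f/2.5 → f/2.8 → f/3.2 → f/3.5 → f/4 → f/4.5 — 2 2/3 stops smaller aperture (darker).
Shutter speed: 2.5 → 3.2 → 4 → 5 → 6 → 8 → 10 → 13 → 15 → 20 — 3 stops slower (brighter).
ISO: 3200 → 4000 → 5000 → 6400 → 8000 — 1 1/3 stops higher (brighter).
Net: −2 2/3 +3 +1 1/3 = +1 2/3 stops.

1 2/3 stops brighter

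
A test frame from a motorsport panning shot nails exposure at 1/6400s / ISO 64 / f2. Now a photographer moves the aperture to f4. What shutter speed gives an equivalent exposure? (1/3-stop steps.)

1/1600s

Aperture: f/2 → f/2.2 → f/2.5 → f/2.8 → f/3.2 → f/3.5 → f/4 — 2 stops smaller aperture (darker).
Need 2 stops brighter from the shutter speed: 1/6400 → 1/5000 → 1/4000 → 1/3200 → 1/2500 → 1/2000 → 1/1600.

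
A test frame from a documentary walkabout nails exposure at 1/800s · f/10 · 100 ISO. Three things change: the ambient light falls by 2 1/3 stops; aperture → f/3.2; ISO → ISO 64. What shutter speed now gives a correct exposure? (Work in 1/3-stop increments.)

Scene light: 2 1/3 stops darker.
Aperture: f/10 → f/9 → f/8 → f/7.1 → f/6.3 → f/5.6 → f/5 → f/4.5 → f/4 → f/3.5 → f/3.2 — 3 1/3 stops wider (brighter).
ISO: 100 → 80 → 64 — 2/3 stop lower (darker).
Net so far: 1/3 stop brighter. Shutter speed: 1/800 → 1/1000.

1/1000s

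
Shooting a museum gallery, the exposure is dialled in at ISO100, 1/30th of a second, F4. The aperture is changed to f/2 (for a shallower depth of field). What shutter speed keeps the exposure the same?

Aperture: f/4 → f/2.8 → f/2 — 2 stops opened up (brighter).
Need 2 stops darker from the shutter speed: 1/30 → 1/60 → 1/125.

1/125s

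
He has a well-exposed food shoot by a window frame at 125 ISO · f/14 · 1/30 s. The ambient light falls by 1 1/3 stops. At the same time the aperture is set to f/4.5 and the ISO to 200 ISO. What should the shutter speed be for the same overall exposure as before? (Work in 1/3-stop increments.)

1/200s

Scene light: 1 1/3 stops darker.
Aperture: f/14 → f/13 → f/11 → f/10 → f/9 → f/8 → f/7.1 → f/6.3 → f/5.6 → f/5 → f/4.5 — 3 1/3 stops wider (brighter).
ISO: 125 → 160 → 200 — 2/3 stop raised (brighter).
Net so far: 2 2/3 stops brighter. Shutter speed: 1/30 → 1/40 → 1/50 → 1/60 → 1/80 → 1/100 → 1/125 → 1/160 → 1/200.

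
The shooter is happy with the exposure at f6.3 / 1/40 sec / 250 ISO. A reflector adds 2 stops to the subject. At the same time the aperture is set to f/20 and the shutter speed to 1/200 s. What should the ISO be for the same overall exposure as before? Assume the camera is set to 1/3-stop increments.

ISO 3200

Scene light: 2 stops brighter.
Aperture: f/6.3 → f/7.1 → f/8 → f/9 → f/10 → f/11 → f/13 → f/14 → f/16 → f/18 → f/20 — 3 1/3 stops narrower (darker).
Shutter speed: 1/40 → 1/50 → 1/60 → 1/80 → 1/100 → 1/125 → 1/160 → 1/200 — 2 1/3 stops faster (darker).
Net so far: 3 2/3 stops darker. ISO: 250 → 320 → 400 → 500 → 640 → 800 → 1000 → 1250 → 1600 → 2000 → 2500 → 3200.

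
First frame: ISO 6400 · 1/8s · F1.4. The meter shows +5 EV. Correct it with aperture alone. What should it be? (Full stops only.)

Overexposed by 5 stops → need 5 stops darker.
Aperture: f/1.4 → f/2 → f/2.8 → f/4 → f/5.6 → f/8.

f/8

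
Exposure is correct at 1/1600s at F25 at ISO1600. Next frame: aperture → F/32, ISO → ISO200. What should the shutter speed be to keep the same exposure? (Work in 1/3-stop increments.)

Aperture: f/25 → f/29 → f/32 — 2/3 stop narrower (darker).
ISO: 1600 → 1250 → 1000 → 800 → 640 → 500 → 400 → 320 → 250 → 200 — 3 stops dropped (darker).
Net change so far: 3 2/3 stops darker. Offset with the shutter speed: 1/1600 → 1/1250 → 1/1000 → 1/800 → 1/640 → 1/500 → 1/400 → 1/320 → 1/250 → 1/200 → 1/160 → 1/125.

1/125s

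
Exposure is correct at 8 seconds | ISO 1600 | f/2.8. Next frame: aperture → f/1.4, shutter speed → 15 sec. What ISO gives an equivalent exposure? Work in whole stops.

Aperture: f/2.8 → f/2 → f/1.4 — 2 stops wider (brighter).
Shutter speed: 8 → 15 — 1 stop slower (brighter).
Net change so far: 3 stops brighter. Offset with the ISO: 1600 → 800 → 400 → 200.

ISO 200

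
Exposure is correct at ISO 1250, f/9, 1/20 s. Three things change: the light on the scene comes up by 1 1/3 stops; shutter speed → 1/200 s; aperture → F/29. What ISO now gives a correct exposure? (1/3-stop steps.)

Scene light: 1 1/3 stops brighter.
Shutter speed: 1/20 → 1/25 → 1/30 → 1/40 → 1/50 → 1/60 → 1/80 → 1/100 → 1/125 → 1/160 → 1/200 — 3 1/3 stops faster (darker).
Aperture: f/9 → f/10 → f/11 → f/13 → f/14 → f/16 → f/18 → f/20 → f/22 → f/25 → f/29 — 3 1/3 stops stopped down (darker).
Net so far: 5 1/3 stops darker. ISO: 1250 → 1600 → 2000 → 2500 → 3200 → 4000 → 5000 → 6400 → 8000 → 10000 → 12800 → 16000 → 20000 → 25600 → 32000 → 40000 → 51200.

ISO 51200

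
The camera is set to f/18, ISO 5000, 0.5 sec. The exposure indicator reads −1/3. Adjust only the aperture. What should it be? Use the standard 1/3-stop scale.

Underexposed by 1/3 stop → need 1/3 stop brighter.
Aperture: f/18 → f/16.

f/16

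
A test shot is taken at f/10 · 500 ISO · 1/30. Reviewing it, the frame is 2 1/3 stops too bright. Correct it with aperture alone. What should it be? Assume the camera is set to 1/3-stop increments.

f/22

Overexposed by 2 1/3 stops → need 2 1/3 stops darker.
Aperture: f/10 → f/11 → f/13 → f/14 → f/16 → f/18 → f/20 → f/22.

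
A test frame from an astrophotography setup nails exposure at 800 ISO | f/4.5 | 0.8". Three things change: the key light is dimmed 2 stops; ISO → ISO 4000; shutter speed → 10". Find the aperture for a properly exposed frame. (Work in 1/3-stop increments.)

Scene light: 2 stops darker.
ISO: 800 → 1000 → 1250 → 1600 → 2000 → 2500 → 3200 → 4000 — 2 1/3 stops higher (brighter).
Shutter speed: 0.8 → 1 → 1.3 → 1.6 → 2 → 2.5 → 3.2 → 4 → 5 → 6 → 8 → 10 — 3 2/3 stops longer (brighter).
Net so far: 4 stops brighter. Aperture: f/4.5 → f/5 → f/5.6 → f/6.3 → f/7.1 → f/8 → f/9 → f/10 → f/11 → f/13 → f/14 → f/16 → f/18.

f/18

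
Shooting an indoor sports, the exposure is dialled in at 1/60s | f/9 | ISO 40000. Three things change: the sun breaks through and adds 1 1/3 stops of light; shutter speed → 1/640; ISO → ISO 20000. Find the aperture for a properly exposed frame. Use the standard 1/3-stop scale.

Scene light: 1 1/3 stops brighter.
Shutter speed: 1/60 → 1/80 → 1/100 → 1/125 → 1/160 → 1/200 → 1/250 → 1/320 → 1/400 → 1/500 → 1/640 — 3 1/3 stops shorter (darker).
ISO: 40000 → 32000 → 25600 → 20000 — 1 stop dropped (darker).
Net so far: 3 stops darker. Aperture: f/9 → f/8 → f/7.1 → f/6.3 → f/5.6 → f/5 → f/4.5 → f/4 → f/3.5 → f/3.2.

f/3.2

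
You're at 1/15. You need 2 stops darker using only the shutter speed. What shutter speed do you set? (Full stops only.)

Shutter speed: 1/15 → 1/30 → 1/60 — 2 stops shorter (darker).

1/60s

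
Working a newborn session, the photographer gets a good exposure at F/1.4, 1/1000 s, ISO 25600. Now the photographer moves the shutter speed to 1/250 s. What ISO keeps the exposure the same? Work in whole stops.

Shutter speed: 1/1000 → 1/500 → 1/250 — 2 stops slower (brighter).
Need 2 stops darker from the ISO: 25600 → 12800 → 6400.

ISO 6400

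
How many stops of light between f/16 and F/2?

6 stops

f/16 → f/11 → f/8 → f/5.6 → f/4 → f/2.8 → f/2 — count the steps: 6 stops.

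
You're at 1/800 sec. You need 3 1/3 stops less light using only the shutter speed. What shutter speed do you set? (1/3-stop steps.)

Shutter speed: 1/800 → 1/1000 → 1/1250 → 1/1600 → 1/2000 → 1/2500 → 1/3200 → 1/4000 → 1/5000 → 1/6400 → 1/8000 — 3 1/3 stops shorter (darker).

1/8000s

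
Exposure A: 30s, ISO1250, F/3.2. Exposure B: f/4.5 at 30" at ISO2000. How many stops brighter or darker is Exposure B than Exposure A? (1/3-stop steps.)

1/3 stop darker

Aperture: f/3.2 → f/3.5 → f/4 → f/4.5 — 1 stop smaller aperture (darker).
Shutter speed: unchanged.
ISO: 1250 → 1600 → 2000 — 2/3 stop raised (brighter).
Net: −1 +2/3 = −1/3 stops.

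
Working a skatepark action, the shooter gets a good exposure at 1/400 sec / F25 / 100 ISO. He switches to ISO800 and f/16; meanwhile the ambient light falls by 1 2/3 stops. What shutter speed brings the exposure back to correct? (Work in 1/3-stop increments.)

1/2500s

Scene light: 1 2/3 stops darker.
ISO: 100 → 125 → 160 → 200 → 250 → 320 → 400 → 500 → 640 → 800 — 3 stops higher (brighter).
Aperture: f/25 → f/22 → f/20 → f/18 → f/16 — 1 1/3 stops larger aperture (brighter).
Net so far: 2 2/3 stops brighter. Shutter speed: 1/400 → 1/500 → 1/640 → 1/800 → 1/1000 → 1/1250 → 1/1600 → 1/2000 → 1/2500.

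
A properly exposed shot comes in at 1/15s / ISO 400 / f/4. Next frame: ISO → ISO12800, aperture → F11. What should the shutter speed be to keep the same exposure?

1/60s

ISO: 400 → 800 → 1600 → 3200 → 6400 → 12800 — 5 stops raised (brighter).
Aperture: f/4 → f/5.6 → f/8 → f/11 — 3 stops stopped down (darker).
Net change so far: 2 stops brighter. Offset with the shutter speed: 1/15 → 1/30 → 1/60.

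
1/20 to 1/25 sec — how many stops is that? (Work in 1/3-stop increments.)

1/3 stop

1/20 → 1/25 — count the steps: 1 third-stops = 1/3 stop.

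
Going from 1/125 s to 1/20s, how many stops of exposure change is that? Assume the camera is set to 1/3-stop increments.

2 2/3 stops

1/125 → 1/100 → 1/80 → 1/60 → 1/50 → 1/40 → 1/30 → 1/25 → 1/20 — count the steps: 8 third-stops = 2 2/3 stops.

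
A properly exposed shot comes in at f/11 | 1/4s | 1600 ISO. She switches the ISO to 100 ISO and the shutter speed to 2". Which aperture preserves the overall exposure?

ISO: 1600 → 800 → 400 → 200 → 100 — 4 stops lower (darker).
Shutter speed: 1/4 → 1/2 → 1 → 2 — 3 stops slower (brighter).
Net change so far: 1 stop darker. Offset with the aperture: f/11 → f/8.

f/8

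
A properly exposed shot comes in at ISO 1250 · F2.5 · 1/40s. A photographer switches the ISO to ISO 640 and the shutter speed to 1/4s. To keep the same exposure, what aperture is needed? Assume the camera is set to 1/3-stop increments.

f/5.6

ISO: 1250 → 1000 → 800 → 640 — 1 stop lower (darker).
Shutter speed: 1/40 → 1/30 → 1/25 → 1/20 → 1/15 → 1/13 → 1/10 → 1/8 → 1/6 → 1/5 → 1/4 — 3 1/3 stops slower (brighter).
Net change so far: 2 1/3 stops brighter. Offset with the aperture: f/2.5 → f/2.8 → f/3.2 → f/3.5 → f/4 → f/4.5 → f/5 → f/5.6.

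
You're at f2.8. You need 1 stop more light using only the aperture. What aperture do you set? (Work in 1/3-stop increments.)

Aperture: f/2.8 → f/2.5 → f/2.2 → f/2 — 1 stop opened up (brighter).

f/2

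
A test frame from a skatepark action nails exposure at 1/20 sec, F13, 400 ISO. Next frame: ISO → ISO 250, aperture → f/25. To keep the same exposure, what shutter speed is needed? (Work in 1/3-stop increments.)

0.3 s

ISO: 400 → 320 → 250 — 2/3 stop lower (darker).
Aperture: f/13 → f/14 → f/16 → f/18 → f/20 → f/22 → f/25 — 2 stops smaller aperture (darker).
Net change so far: 2 2/3 stops darker. Offset with the shutter speed: 1/20 → 1/15 → 1/13 → 1/10 → 1/8 → 1/6 → 1/5 → 1/4 → 0.3.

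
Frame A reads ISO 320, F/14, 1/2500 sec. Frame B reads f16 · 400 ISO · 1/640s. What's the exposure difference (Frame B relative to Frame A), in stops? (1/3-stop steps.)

Aperture: f/14 → f/16 — 1/3 stop smaller aperture (darker).
Shutter speed: 1/2500 → 1/2000 → 1/1600 → 1/1250 → 1/1000 → 1/800 → 1/640 — 2 stops slower (brighter).
ISO: 320 → 400 — 1/3 stop raised (brighter).
Net: −1/3 +2 +1/3 = +2 stops.

2 stops brighter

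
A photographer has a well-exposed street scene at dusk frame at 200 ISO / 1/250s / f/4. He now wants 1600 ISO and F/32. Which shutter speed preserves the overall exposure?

ISO: 200 → 400 → 800 → 1600 — 3 stops higher (brighter).
Aperture: f/4 → f/5.6 → f/8 → f/11 → f/16 → f/22 → f/32 — 6 stops narrower (darker).
Net change so far: 3 stops darker. Offset with the shutter speed: 1/250 → 1/125 → 1/60 → 1/30.

1/30s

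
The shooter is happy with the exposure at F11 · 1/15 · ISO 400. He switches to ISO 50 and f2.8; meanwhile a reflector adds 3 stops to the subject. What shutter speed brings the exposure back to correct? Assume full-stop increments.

1/250s

Scene light: 3 stops brighter.
ISO: 400 → 200 → 100 → 50 — 3 stops dropped (darker).
Aperture: f/11 → f/8 → f/5.6 → f/4 → f/2.8 — 4 stops opened up (brighter).
Net so far: 4 stops brighter. Shutter speed: 1/15 → 1/30 → 1/60 → 1/125 → 1/250.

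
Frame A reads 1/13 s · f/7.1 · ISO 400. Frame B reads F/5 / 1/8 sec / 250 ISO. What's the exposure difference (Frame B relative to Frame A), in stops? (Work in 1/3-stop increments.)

1 stop brighter

Aperture: f/7.1 → f/6.3 → f/5.6 → f/5 — 1 stop larger aperture (brighter).
Shutter speed: 1/13 → 1/10 → 1/8 — 2/3 stop longer (brighter).
ISO: 400 → 320 → 250 — 2/3 stop dropped (darker).
Net: +1 +2/3 −2/3 = +1 stop.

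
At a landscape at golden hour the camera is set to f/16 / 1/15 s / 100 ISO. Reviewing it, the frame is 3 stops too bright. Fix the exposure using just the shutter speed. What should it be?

Overexposed by 3 stops → need 3 stops darker.
Shutter speed: 1/15 → 1/30 → 1/60 → 1/125.

1/125s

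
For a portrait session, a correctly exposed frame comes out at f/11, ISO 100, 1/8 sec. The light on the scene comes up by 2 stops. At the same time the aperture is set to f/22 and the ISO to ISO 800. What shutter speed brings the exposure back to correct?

1/60s

Scene light: 2 stops brighter.
Aperture: f/11 → f/16 → f/22 — 2 stops stopped down (darker).
ISO: 100 → 200 → 400 → 800 — 3 stops raised (brighter).
Net so far: 3 stops brighter. Shutter speed: 1/8 → 1/15 → 1/30 → 1/60.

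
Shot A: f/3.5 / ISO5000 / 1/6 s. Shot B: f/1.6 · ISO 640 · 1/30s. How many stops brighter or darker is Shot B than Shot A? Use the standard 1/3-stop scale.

Aperture: f/3.5 → f/3.2 → f/2.8 → f/2.5 → f/2.2 → f/2 → f/1.8 → f/1.6 — 2 1/3 stops opened up (brighter).
Shutter speed: 1/6 → 1/8 → 1/10 → 1/13 → 1/15 → 1/20 → 1/25 → 1/30 — 2 1/3 stops shorter (darker).
ISO: 5000 → 4000 → 3200 → 2500 → 2000 → 1600 → 1250 → 1000 → 800 → 640 — 3 stops lower (darker).
Net: +2 1/3 −2 1/3 −3 = −3 stops.

3 stops darker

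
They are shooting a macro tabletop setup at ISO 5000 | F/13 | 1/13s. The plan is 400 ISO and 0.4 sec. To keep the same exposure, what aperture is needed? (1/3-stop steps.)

ISO: 5000 → 4000 → 3200 → 2500 → 2000 → 1600 → 1250 → 1000 → 800 → 640 → 500 → 400 — 3 2/3 stops dropped (darker).
Shutter speed: 1/13 → 1/10 → 1/8 → 1/6 → 1/5 → 1/4 → 0.3 → 0.4 — 2 1/3 stops longer (brighter).
Net change so far: 1 1/3 stops darker. Offset with the aperture: f/13 → f/11 → f/10 → f/9 → f/8.

f/8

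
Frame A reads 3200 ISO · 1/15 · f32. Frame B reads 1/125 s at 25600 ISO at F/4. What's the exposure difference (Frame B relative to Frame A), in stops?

Aperture: f/32 → f/22 → f/16 → f/11 → f/8 → f/5.6 → f/4 — 6 stops wider (brighter).
Shutter speed: 1/15 → 1/30 → 1/60 → 1/125 — 3 stops shorter (darker).
ISO: 3200 → 6400 → 12800 → 25600 — 3 stops higher (brighter).
Net: +6 −3 +3 = +6 stops.

6 stops brighter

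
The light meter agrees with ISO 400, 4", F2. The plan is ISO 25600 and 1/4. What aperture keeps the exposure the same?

ISO: 400 → 800 → 1600 → 3200 → 6400 → 12800 → 25600 — 6 stops raised (brighter).
Shutter speed: 4 → 2 → 1 → 1/2 → 1/4 — 4 stops shorter (darker).
Net change so far: 2 stops brighter. Offset with the aperture: f/2 → f/2.8 → f/4.

f/4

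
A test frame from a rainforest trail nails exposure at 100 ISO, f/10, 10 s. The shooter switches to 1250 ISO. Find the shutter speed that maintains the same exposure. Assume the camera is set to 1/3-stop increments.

0.8 s

ISO: 100 → 125 → 160 → 200 → 250 → 320 → 400 → 500 → 640 → 800 → 1000 → 1250 — 3 2/3 stops higher (brighter).
Need 3 2/3 stops darker from the shutter speed: 10 → 8 → 6 → 5 → 4 → 3.2 → 2.5 → 2 → 1.6 → 1.3 → 1 → 0.8.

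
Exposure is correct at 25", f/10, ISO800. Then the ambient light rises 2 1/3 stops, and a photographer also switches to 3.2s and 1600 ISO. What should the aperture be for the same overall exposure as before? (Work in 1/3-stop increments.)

Scene light: 2 1/3 stops brighter.
Shutter speed: 25 → 20 → 15 → 13 → 10 → 8 → 6 → 5 → 4 → 3.2 — 3 stops shorter (darker).
ISO: 800 → 1000 → 1250 → 1600 — 1 stop higher (brighter).
Net so far: 1/3 stop brighter. Aperture: f/10 → f/11.

f/11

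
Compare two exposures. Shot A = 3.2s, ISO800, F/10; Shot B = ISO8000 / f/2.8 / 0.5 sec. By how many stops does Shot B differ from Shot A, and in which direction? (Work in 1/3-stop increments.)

Aperture: f/10 → f/9 → f/8 → f/7.1 → f/6.3 → f/5.6 → f/5 → f/4.5 → f/4 → f/3.5 → f/3.2 → f/2.8 — 3 2/3 stops larger aperture (brighter).
Shutter speed: 3.2 → 2.5 → 2 → 1.6 → 1.3 → 1 → 0.8 → 0.6 → 0.5 — 2 2/3 stops shorter (darker).
ISO: 800 → 1000 → 1250 → 1600 → 2000 → 2500 → 3200 → 4000 → 5000 → 6400 → 8000 — 3 1/3 stops higher (brighter).
Net: +3 2/3 −2 2/3 +3 1/3 = +4 1/3 stops.

4 1/3 stops brighter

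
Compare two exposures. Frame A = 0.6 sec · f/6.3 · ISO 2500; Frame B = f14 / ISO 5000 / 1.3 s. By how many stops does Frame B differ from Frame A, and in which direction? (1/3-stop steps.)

1/3 stop darker

Aperture: f/6.3 → f/7.1 → f/8 → f/9 → f/10 → f/11 → f/13 → f/14 — 2 1/3 stops smaller aperture (darker).
Shutter speed: 0.6 → 0.8 → 1 → 1.3 — 1 stop longer (brighter).
ISO: 2500 → 3200 → 4000 → 5000 — 1 stop raised (brighter).
Net: −2 1/3 +1 +1 = −1/3 stops.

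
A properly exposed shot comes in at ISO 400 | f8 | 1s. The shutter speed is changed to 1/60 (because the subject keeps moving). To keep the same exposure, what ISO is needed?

ISO 25600

Shutter speed: 1 → 1/2 → 1/4 → 1/8 → 1/15 → 1/30 → 1/60 — 6 stops shorter (darker).
Need 6 stops brighter from the ISO: 400 → 800 → 1600 → 3200 → 6400 → 12800 → 25600.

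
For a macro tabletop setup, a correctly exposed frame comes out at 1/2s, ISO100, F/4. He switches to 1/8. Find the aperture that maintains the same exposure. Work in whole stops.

f/2

Shutter speed: 1/2 → 1/4 → 1/8 — 2 stops shorter (darker).
Need 2 stops brighter from the aperture: f/4 → f/2.8 → f/2.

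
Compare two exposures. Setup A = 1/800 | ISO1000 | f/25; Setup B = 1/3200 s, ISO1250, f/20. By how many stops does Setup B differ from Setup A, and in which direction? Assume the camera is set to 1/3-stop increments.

Aperture: f/25 → f/22 → f/20 — 2/3 stop wider (brighter).
Shutter speed: 1/800 → 1/1000 → 1/1250 → 1/1600 → 1/2000 → 1/2500 → 1/3200 — 2 stops shorter (darker).
ISO: 1000 → 1250 — 1/3 stop raised (brighter).
Net: +2/3 −2 +1/3 = −1 stop.

1 stop darker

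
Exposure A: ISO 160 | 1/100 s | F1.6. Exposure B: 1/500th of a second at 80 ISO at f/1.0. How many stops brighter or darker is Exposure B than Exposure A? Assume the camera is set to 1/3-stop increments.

2 stops darker

Aperture: f/1.6 → f/1.4 → f/1.2 → f/1.1 → f/1.0 — 1 1/3 stops larger aperture (brighter).
Shutter speed: 1/100 → 1/125 → 1/160 → 1/200 → 1/250 → 1/320 → 1/400 → 1/500 — 2 1/3 stops shorter (darker).
ISO: 160 → 125 → 100 → 80 — 1 stop dropped (darker).
Net: +1 1/3 −2 1/3 −1 = −2 stops.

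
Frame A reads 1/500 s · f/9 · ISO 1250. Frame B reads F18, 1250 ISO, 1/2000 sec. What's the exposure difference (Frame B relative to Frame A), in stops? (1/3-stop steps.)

Aperture: f/9 → f/10 → f/11 → f/13 → f/14 → f/16 → f/18 — 2 stops narrower (darker).
Shutter speed: 1/500 → 1/640 → 1/800 → 1/1000 → 1/1250 → 1/1600 → 1/2000 — 2 stops faster (darker).
ISO: unchanged.
Net: −2 −2 = −4 stops.

4 stops darker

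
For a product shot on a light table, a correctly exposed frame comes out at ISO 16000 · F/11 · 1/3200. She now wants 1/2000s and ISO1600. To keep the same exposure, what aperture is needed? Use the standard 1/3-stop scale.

f/4.5

Shutter speed: 1/3200 → 1/2500 → 1/2000 — 2/3 stop longer (brighter).
ISO: 16000 → 12800 → 10000 → 8000 → 6400 → 5000 → 4000 → 3200 → 2500 → 2000 → 1600 — 3 1/3 stops lower (darker).
Net change so far: 2 2/3 stops darker. Offset with the aperture: f/11 → f/10 → f/9 → f/8 → f/7.1 → f/6.3 → f/5.6 → f/5 → f/4.5.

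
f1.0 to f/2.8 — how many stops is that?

3 stops

f/1.0 → f/1.4 → f/2 → f/2.8 — count the steps: 3 stops.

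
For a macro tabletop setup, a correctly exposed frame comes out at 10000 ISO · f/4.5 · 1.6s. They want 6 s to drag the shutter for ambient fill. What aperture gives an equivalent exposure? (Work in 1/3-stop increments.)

Shutter speed: 1.6 → 2 → 2.5 → 3.2 → 4 → 5 → 6 — 2 stops longer (brighter).
Need 2 stops darker from the aperture: f/4.5 → f/5 → f/5.6 → f/6.3 → f/7.1 → f/8 → f/9.

f/9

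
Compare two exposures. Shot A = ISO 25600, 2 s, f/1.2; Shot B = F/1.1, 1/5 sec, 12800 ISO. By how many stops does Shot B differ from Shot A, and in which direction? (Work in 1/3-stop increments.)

Aperture: f/1.2 → f/1.1 — 1/3 stop opened up (brighter).
Shutter speed: 2 → 1.6 → 1.3 → 1 → 0.8 → 0.6 → 0.5 → 0.4 → 0.3 → 1/4 → 1/5 — 3 1/3 stops shorter (darker).
ISO: 25600 → 20000 → 16000 → 12800 — 1 stop dropped (darker).
Net: +1/3 −3 1/3 −1 = −4 stops.

4 stops darker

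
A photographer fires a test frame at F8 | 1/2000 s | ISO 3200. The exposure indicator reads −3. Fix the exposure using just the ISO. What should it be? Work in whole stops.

ISO 25600

Underexposed by 3 stops → need 3 stops brighter.
ISO: 3200 → 6400 → 12800 → 25600.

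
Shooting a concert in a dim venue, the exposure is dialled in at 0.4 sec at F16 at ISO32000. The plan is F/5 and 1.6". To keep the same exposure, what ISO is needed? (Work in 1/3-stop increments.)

Aperture: f/16 → f/14 → f/13 → f/11 → f/10 → f/9 → f/8 → f/7.1 → f/6.3 → f/5.6 → f/5 — 3 1/3 stops opened up (brighter).
Shutter speed: 0.4 → 0.5 → 0.6 → 0.8 → 1 → 1.3 → 1.6 — 2 stops slower (brighter).
Net change so far: 5 1/3 stops brighter. Offset with the ISO: 32000 → 25600 → 20000 → 16000 → 12800 → 10000 → 8000 → 6400 → 5000 → 4000 → 3200 → 2500 → 2000 → 1600 → 1250 → 1000 → 800.

ISO 800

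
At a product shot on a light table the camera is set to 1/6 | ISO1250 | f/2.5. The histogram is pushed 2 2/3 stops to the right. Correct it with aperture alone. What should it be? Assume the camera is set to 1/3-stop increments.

Overexposed by 2 2/3 stops → need 2 2/3 stops darker.
Aperture: f/2.5 → f/2.8 → f/3.2 → f/3.5 → f/4 → f/4.5 → f/5 → f/5.6 → f/6.3.

f/6.3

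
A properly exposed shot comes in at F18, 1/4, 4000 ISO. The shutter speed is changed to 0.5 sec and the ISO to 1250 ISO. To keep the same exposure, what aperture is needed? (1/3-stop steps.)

Shutter speed: 1/4 → 0.3 → 0.4 → 0.5 — 1 stop slower (brighter).
ISO: 4000 → 3200 → 2500 → 2000 → 1600 → 1250 — 1 2/3 stops lower (darker).
Net change so far: 2/3 stop darker. Offset with the aperture: f/18 → f/16 → f/14.

f/14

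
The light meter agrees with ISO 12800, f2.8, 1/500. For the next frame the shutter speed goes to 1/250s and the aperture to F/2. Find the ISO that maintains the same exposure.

Shutter speed: 1/500 → 1/250 — 1 stop longer (brighter).
Aperture: f/2.8 → f/2 — 1 stop wider (brighter).
Net change so far: 2 stops brighter. Offset with the ISO: 12800 → 6400 → 3200.

ISO 3200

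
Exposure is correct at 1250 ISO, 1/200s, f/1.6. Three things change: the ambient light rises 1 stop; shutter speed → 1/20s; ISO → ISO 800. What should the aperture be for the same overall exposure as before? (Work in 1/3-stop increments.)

f/5.6

Scene light: 1 stop brighter.
Shutter speed: 1/200 → 1/160 → 1/125 → 1/100 → 1/80 → 1/60 → 1/50 → 1/40 → 1/30 → 1/25 → 1/20 — 3 1/3 stops longer (brighter).
ISO: 1250 → 1000 → 800 — 2/3 stop lower (darker).
Net so far: 3 2/3 stops brighter. Aperture: f/1.6 → f/1.8 → f/2 → f/2.2 → f/2.5 → f/2.8 → f/3.2 → f/3.5 → f/4 → f/4.5 → f/5 → f/5.6.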